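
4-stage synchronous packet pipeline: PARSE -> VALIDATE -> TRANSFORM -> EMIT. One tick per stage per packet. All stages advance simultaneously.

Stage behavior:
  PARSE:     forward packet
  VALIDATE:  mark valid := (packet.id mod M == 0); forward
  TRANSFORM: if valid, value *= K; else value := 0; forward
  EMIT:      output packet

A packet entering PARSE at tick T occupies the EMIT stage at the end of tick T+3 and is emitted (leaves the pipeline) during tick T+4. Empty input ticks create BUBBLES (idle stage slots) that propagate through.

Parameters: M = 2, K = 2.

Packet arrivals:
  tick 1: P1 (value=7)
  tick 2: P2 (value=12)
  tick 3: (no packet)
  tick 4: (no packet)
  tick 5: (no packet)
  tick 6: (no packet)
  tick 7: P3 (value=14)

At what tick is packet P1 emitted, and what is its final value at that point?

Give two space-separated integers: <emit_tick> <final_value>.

Tick 1: [PARSE:P1(v=7,ok=F), VALIDATE:-, TRANSFORM:-, EMIT:-] out:-; in:P1
Tick 2: [PARSE:P2(v=12,ok=F), VALIDATE:P1(v=7,ok=F), TRANSFORM:-, EMIT:-] out:-; in:P2
Tick 3: [PARSE:-, VALIDATE:P2(v=12,ok=T), TRANSFORM:P1(v=0,ok=F), EMIT:-] out:-; in:-
Tick 4: [PARSE:-, VALIDATE:-, TRANSFORM:P2(v=24,ok=T), EMIT:P1(v=0,ok=F)] out:-; in:-
Tick 5: [PARSE:-, VALIDATE:-, TRANSFORM:-, EMIT:P2(v=24,ok=T)] out:P1(v=0); in:-
Tick 6: [PARSE:-, VALIDATE:-, TRANSFORM:-, EMIT:-] out:P2(v=24); in:-
Tick 7: [PARSE:P3(v=14,ok=F), VALIDATE:-, TRANSFORM:-, EMIT:-] out:-; in:P3
Tick 8: [PARSE:-, VALIDATE:P3(v=14,ok=F), TRANSFORM:-, EMIT:-] out:-; in:-
Tick 9: [PARSE:-, VALIDATE:-, TRANSFORM:P3(v=0,ok=F), EMIT:-] out:-; in:-
Tick 10: [PARSE:-, VALIDATE:-, TRANSFORM:-, EMIT:P3(v=0,ok=F)] out:-; in:-
Tick 11: [PARSE:-, VALIDATE:-, TRANSFORM:-, EMIT:-] out:P3(v=0); in:-
P1: arrives tick 1, valid=False (id=1, id%2=1), emit tick 5, final value 0

Answer: 5 0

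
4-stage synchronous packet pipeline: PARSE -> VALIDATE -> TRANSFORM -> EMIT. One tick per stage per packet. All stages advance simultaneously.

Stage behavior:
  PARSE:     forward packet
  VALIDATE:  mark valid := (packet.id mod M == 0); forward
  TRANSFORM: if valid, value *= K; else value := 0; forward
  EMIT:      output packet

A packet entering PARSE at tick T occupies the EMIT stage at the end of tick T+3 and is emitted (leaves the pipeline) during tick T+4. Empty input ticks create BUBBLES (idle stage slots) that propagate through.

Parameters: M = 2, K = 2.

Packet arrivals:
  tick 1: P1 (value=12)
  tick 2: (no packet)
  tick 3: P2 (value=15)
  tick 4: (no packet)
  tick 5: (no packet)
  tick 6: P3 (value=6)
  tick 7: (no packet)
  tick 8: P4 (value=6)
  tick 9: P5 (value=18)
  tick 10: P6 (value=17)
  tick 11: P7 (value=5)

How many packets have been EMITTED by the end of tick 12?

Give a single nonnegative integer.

Answer: 4

Derivation:
Tick 1: [PARSE:P1(v=12,ok=F), VALIDATE:-, TRANSFORM:-, EMIT:-] out:-; in:P1
Tick 2: [PARSE:-, VALIDATE:P1(v=12,ok=F), TRANSFORM:-, EMIT:-] out:-; in:-
Tick 3: [PARSE:P2(v=15,ok=F), VALIDATE:-, TRANSFORM:P1(v=0,ok=F), EMIT:-] out:-; in:P2
Tick 4: [PARSE:-, VALIDATE:P2(v=15,ok=T), TRANSFORM:-, EMIT:P1(v=0,ok=F)] out:-; in:-
Tick 5: [PARSE:-, VALIDATE:-, TRANSFORM:P2(v=30,ok=T), EMIT:-] out:P1(v=0); in:-
Tick 6: [PARSE:P3(v=6,ok=F), VALIDATE:-, TRANSFORM:-, EMIT:P2(v=30,ok=T)] out:-; in:P3
Tick 7: [PARSE:-, VALIDATE:P3(v=6,ok=F), TRANSFORM:-, EMIT:-] out:P2(v=30); in:-
Tick 8: [PARSE:P4(v=6,ok=F), VALIDATE:-, TRANSFORM:P3(v=0,ok=F), EMIT:-] out:-; in:P4
Tick 9: [PARSE:P5(v=18,ok=F), VALIDATE:P4(v=6,ok=T), TRANSFORM:-, EMIT:P3(v=0,ok=F)] out:-; in:P5
Tick 10: [PARSE:P6(v=17,ok=F), VALIDATE:P5(v=18,ok=F), TRANSFORM:P4(v=12,ok=T), EMIT:-] out:P3(v=0); in:P6
Tick 11: [PARSE:P7(v=5,ok=F), VALIDATE:P6(v=17,ok=T), TRANSFORM:P5(v=0,ok=F), EMIT:P4(v=12,ok=T)] out:-; in:P7
Tick 12: [PARSE:-, VALIDATE:P7(v=5,ok=F), TRANSFORM:P6(v=34,ok=T), EMIT:P5(v=0,ok=F)] out:P4(v=12); in:-
Emitted by tick 12: ['P1', 'P2', 'P3', 'P4']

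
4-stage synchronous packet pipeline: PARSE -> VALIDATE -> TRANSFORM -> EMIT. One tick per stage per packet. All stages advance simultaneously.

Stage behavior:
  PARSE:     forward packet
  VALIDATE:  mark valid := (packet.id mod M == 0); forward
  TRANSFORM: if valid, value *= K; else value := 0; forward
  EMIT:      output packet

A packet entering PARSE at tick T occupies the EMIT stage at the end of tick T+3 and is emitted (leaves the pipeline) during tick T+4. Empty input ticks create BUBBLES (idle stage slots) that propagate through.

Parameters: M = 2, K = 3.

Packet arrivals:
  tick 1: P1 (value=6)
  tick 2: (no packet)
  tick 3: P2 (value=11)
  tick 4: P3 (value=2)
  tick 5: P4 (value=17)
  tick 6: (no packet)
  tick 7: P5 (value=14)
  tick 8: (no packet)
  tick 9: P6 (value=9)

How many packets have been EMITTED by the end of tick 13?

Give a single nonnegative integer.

Answer: 6

Derivation:
Tick 1: [PARSE:P1(v=6,ok=F), VALIDATE:-, TRANSFORM:-, EMIT:-] out:-; in:P1
Tick 2: [PARSE:-, VALIDATE:P1(v=6,ok=F), TRANSFORM:-, EMIT:-] out:-; in:-
Tick 3: [PARSE:P2(v=11,ok=F), VALIDATE:-, TRANSFORM:P1(v=0,ok=F), EMIT:-] out:-; in:P2
Tick 4: [PARSE:P3(v=2,ok=F), VALIDATE:P2(v=11,ok=T), TRANSFORM:-, EMIT:P1(v=0,ok=F)] out:-; in:P3
Tick 5: [PARSE:P4(v=17,ok=F), VALIDATE:P3(v=2,ok=F), TRANSFORM:P2(v=33,ok=T), EMIT:-] out:P1(v=0); in:P4
Tick 6: [PARSE:-, VALIDATE:P4(v=17,ok=T), TRANSFORM:P3(v=0,ok=F), EMIT:P2(v=33,ok=T)] out:-; in:-
Tick 7: [PARSE:P5(v=14,ok=F), VALIDATE:-, TRANSFORM:P4(v=51,ok=T), EMIT:P3(v=0,ok=F)] out:P2(v=33); in:P5
Tick 8: [PARSE:-, VALIDATE:P5(v=14,ok=F), TRANSFORM:-, EMIT:P4(v=51,ok=T)] out:P3(v=0); in:-
Tick 9: [PARSE:P6(v=9,ok=F), VALIDATE:-, TRANSFORM:P5(v=0,ok=F), EMIT:-] out:P4(v=51); in:P6
Tick 10: [PARSE:-, VALIDATE:P6(v=9,ok=T), TRANSFORM:-, EMIT:P5(v=0,ok=F)] out:-; in:-
Tick 11: [PARSE:-, VALIDATE:-, TRANSFORM:P6(v=27,ok=T), EMIT:-] out:P5(v=0); in:-
Tick 12: [PARSE:-, VALIDATE:-, TRANSFORM:-, EMIT:P6(v=27,ok=T)] out:-; in:-
Tick 13: [PARSE:-, VALIDATE:-, TRANSFORM:-, EMIT:-] out:P6(v=27); in:-
Emitted by tick 13: ['P1', 'P2', 'P3', 'P4', 'P5', 'P6']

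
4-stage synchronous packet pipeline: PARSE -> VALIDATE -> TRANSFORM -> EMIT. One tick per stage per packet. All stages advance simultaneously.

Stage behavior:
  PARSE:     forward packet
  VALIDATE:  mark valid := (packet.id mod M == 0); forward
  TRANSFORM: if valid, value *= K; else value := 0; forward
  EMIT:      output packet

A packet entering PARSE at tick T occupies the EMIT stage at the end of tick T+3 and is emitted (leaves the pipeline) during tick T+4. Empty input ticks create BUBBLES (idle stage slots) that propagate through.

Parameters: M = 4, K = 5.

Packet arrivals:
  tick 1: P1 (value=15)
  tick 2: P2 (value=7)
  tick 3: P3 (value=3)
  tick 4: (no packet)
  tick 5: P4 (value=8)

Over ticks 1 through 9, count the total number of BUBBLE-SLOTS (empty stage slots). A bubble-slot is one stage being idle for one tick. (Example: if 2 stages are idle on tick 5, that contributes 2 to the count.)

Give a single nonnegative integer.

Tick 1: [PARSE:P1(v=15,ok=F), VALIDATE:-, TRANSFORM:-, EMIT:-] out:-; bubbles=3
Tick 2: [PARSE:P2(v=7,ok=F), VALIDATE:P1(v=15,ok=F), TRANSFORM:-, EMIT:-] out:-; bubbles=2
Tick 3: [PARSE:P3(v=3,ok=F), VALIDATE:P2(v=7,ok=F), TRANSFORM:P1(v=0,ok=F), EMIT:-] out:-; bubbles=1
Tick 4: [PARSE:-, VALIDATE:P3(v=3,ok=F), TRANSFORM:P2(v=0,ok=F), EMIT:P1(v=0,ok=F)] out:-; bubbles=1
Tick 5: [PARSE:P4(v=8,ok=F), VALIDATE:-, TRANSFORM:P3(v=0,ok=F), EMIT:P2(v=0,ok=F)] out:P1(v=0); bubbles=1
Tick 6: [PARSE:-, VALIDATE:P4(v=8,ok=T), TRANSFORM:-, EMIT:P3(v=0,ok=F)] out:P2(v=0); bubbles=2
Tick 7: [PARSE:-, VALIDATE:-, TRANSFORM:P4(v=40,ok=T), EMIT:-] out:P3(v=0); bubbles=3
Tick 8: [PARSE:-, VALIDATE:-, TRANSFORM:-, EMIT:P4(v=40,ok=T)] out:-; bubbles=3
Tick 9: [PARSE:-, VALIDATE:-, TRANSFORM:-, EMIT:-] out:P4(v=40); bubbles=4
Total bubble-slots: 20

Answer: 20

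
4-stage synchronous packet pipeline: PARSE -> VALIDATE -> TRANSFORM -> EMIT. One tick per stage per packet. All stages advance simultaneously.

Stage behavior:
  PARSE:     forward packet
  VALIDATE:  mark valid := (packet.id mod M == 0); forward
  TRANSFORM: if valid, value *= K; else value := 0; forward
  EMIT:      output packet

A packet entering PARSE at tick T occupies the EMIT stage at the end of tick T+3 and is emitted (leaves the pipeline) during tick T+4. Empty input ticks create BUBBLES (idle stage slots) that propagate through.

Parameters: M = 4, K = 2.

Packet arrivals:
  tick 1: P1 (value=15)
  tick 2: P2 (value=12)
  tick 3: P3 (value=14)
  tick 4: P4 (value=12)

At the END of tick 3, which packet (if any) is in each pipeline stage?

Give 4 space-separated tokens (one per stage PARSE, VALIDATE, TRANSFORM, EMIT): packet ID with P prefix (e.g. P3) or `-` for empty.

Answer: P3 P2 P1 -

Derivation:
Tick 1: [PARSE:P1(v=15,ok=F), VALIDATE:-, TRANSFORM:-, EMIT:-] out:-; in:P1
Tick 2: [PARSE:P2(v=12,ok=F), VALIDATE:P1(v=15,ok=F), TRANSFORM:-, EMIT:-] out:-; in:P2
Tick 3: [PARSE:P3(v=14,ok=F), VALIDATE:P2(v=12,ok=F), TRANSFORM:P1(v=0,ok=F), EMIT:-] out:-; in:P3
At end of tick 3: ['P3', 'P2', 'P1', '-']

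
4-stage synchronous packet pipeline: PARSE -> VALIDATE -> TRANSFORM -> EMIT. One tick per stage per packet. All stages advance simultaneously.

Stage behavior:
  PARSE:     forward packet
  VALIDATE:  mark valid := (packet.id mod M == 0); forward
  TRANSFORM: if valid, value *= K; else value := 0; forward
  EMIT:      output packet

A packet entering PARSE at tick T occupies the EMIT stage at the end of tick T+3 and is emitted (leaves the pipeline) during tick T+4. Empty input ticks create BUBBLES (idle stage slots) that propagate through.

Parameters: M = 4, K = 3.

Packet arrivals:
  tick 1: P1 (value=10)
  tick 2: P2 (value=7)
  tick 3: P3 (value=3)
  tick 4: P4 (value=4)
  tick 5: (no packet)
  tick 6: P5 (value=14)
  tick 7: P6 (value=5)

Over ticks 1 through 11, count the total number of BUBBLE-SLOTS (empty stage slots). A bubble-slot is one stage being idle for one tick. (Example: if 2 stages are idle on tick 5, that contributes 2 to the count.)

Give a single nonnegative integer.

Answer: 20

Derivation:
Tick 1: [PARSE:P1(v=10,ok=F), VALIDATE:-, TRANSFORM:-, EMIT:-] out:-; bubbles=3
Tick 2: [PARSE:P2(v=7,ok=F), VALIDATE:P1(v=10,ok=F), TRANSFORM:-, EMIT:-] out:-; bubbles=2
Tick 3: [PARSE:P3(v=3,ok=F), VALIDATE:P2(v=7,ok=F), TRANSFORM:P1(v=0,ok=F), EMIT:-] out:-; bubbles=1
Tick 4: [PARSE:P4(v=4,ok=F), VALIDATE:P3(v=3,ok=F), TRANSFORM:P2(v=0,ok=F), EMIT:P1(v=0,ok=F)] out:-; bubbles=0
Tick 5: [PARSE:-, VALIDATE:P4(v=4,ok=T), TRANSFORM:P3(v=0,ok=F), EMIT:P2(v=0,ok=F)] out:P1(v=0); bubbles=1
Tick 6: [PARSE:P5(v=14,ok=F), VALIDATE:-, TRANSFORM:P4(v=12,ok=T), EMIT:P3(v=0,ok=F)] out:P2(v=0); bubbles=1
Tick 7: [PARSE:P6(v=5,ok=F), VALIDATE:P5(v=14,ok=F), TRANSFORM:-, EMIT:P4(v=12,ok=T)] out:P3(v=0); bubbles=1
Tick 8: [PARSE:-, VALIDATE:P6(v=5,ok=F), TRANSFORM:P5(v=0,ok=F), EMIT:-] out:P4(v=12); bubbles=2
Tick 9: [PARSE:-, VALIDATE:-, TRANSFORM:P6(v=0,ok=F), EMIT:P5(v=0,ok=F)] out:-; bubbles=2
Tick 10: [PARSE:-, VALIDATE:-, TRANSFORM:-, EMIT:P6(v=0,ok=F)] out:P5(v=0); bubbles=3
Tick 11: [PARSE:-, VALIDATE:-, TRANSFORM:-, EMIT:-] out:P6(v=0); bubbles=4
Total bubble-slots: 20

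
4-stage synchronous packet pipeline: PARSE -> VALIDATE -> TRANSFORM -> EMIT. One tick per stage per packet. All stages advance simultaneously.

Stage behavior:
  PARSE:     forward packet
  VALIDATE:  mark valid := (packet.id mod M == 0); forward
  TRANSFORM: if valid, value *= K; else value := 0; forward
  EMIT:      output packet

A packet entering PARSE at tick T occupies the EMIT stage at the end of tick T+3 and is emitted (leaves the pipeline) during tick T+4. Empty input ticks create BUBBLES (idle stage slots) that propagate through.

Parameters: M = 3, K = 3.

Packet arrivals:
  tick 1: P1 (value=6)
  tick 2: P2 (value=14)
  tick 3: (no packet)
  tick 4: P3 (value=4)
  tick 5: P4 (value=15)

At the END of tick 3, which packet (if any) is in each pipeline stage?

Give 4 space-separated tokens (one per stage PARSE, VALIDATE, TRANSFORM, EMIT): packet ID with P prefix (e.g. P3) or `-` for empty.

Tick 1: [PARSE:P1(v=6,ok=F), VALIDATE:-, TRANSFORM:-, EMIT:-] out:-; in:P1
Tick 2: [PARSE:P2(v=14,ok=F), VALIDATE:P1(v=6,ok=F), TRANSFORM:-, EMIT:-] out:-; in:P2
Tick 3: [PARSE:-, VALIDATE:P2(v=14,ok=F), TRANSFORM:P1(v=0,ok=F), EMIT:-] out:-; in:-
At end of tick 3: ['-', 'P2', 'P1', '-']

Answer: - P2 P1 -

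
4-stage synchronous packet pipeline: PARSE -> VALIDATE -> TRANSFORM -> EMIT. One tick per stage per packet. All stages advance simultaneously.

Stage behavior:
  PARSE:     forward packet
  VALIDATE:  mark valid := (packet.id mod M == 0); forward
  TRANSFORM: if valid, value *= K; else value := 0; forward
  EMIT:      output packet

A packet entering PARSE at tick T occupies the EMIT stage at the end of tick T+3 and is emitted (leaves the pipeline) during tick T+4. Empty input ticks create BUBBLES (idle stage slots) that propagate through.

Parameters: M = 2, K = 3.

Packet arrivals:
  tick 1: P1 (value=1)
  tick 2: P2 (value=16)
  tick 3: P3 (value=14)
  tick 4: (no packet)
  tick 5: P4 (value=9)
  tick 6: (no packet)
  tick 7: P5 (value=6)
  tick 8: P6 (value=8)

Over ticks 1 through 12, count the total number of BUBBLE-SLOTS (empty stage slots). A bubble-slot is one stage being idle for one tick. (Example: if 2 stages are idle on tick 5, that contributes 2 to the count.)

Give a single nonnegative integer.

Answer: 24

Derivation:
Tick 1: [PARSE:P1(v=1,ok=F), VALIDATE:-, TRANSFORM:-, EMIT:-] out:-; bubbles=3
Tick 2: [PARSE:P2(v=16,ok=F), VALIDATE:P1(v=1,ok=F), TRANSFORM:-, EMIT:-] out:-; bubbles=2
Tick 3: [PARSE:P3(v=14,ok=F), VALIDATE:P2(v=16,ok=T), TRANSFORM:P1(v=0,ok=F), EMIT:-] out:-; bubbles=1
Tick 4: [PARSE:-, VALIDATE:P3(v=14,ok=F), TRANSFORM:P2(v=48,ok=T), EMIT:P1(v=0,ok=F)] out:-; bubbles=1
Tick 5: [PARSE:P4(v=9,ok=F), VALIDATE:-, TRANSFORM:P3(v=0,ok=F), EMIT:P2(v=48,ok=T)] out:P1(v=0); bubbles=1
Tick 6: [PARSE:-, VALIDATE:P4(v=9,ok=T), TRANSFORM:-, EMIT:P3(v=0,ok=F)] out:P2(v=48); bubbles=2
Tick 7: [PARSE:P5(v=6,ok=F), VALIDATE:-, TRANSFORM:P4(v=27,ok=T), EMIT:-] out:P3(v=0); bubbles=2
Tick 8: [PARSE:P6(v=8,ok=F), VALIDATE:P5(v=6,ok=F), TRANSFORM:-, EMIT:P4(v=27,ok=T)] out:-; bubbles=1
Tick 9: [PARSE:-, VALIDATE:P6(v=8,ok=T), TRANSFORM:P5(v=0,ok=F), EMIT:-] out:P4(v=27); bubbles=2
Tick 10: [PARSE:-, VALIDATE:-, TRANSFORM:P6(v=24,ok=T), EMIT:P5(v=0,ok=F)] out:-; bubbles=2
Tick 11: [PARSE:-, VALIDATE:-, TRANSFORM:-, EMIT:P6(v=24,ok=T)] out:P5(v=0); bubbles=3
Tick 12: [PARSE:-, VALIDATE:-, TRANSFORM:-, EMIT:-] out:P6(v=24); bubbles=4
Total bubble-slots: 24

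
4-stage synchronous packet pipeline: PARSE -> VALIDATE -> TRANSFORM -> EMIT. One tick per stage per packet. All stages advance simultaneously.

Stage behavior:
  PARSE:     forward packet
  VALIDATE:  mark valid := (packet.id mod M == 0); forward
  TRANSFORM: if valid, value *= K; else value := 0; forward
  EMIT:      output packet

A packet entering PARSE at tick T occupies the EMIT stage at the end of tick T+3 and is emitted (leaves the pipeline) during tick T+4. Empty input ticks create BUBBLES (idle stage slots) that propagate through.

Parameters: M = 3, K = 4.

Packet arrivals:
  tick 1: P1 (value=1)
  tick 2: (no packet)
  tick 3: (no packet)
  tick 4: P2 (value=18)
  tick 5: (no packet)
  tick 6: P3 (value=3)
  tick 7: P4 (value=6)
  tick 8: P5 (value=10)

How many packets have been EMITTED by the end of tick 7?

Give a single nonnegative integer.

Answer: 1

Derivation:
Tick 1: [PARSE:P1(v=1,ok=F), VALIDATE:-, TRANSFORM:-, EMIT:-] out:-; in:P1
Tick 2: [PARSE:-, VALIDATE:P1(v=1,ok=F), TRANSFORM:-, EMIT:-] out:-; in:-
Tick 3: [PARSE:-, VALIDATE:-, TRANSFORM:P1(v=0,ok=F), EMIT:-] out:-; in:-
Tick 4: [PARSE:P2(v=18,ok=F), VALIDATE:-, TRANSFORM:-, EMIT:P1(v=0,ok=F)] out:-; in:P2
Tick 5: [PARSE:-, VALIDATE:P2(v=18,ok=F), TRANSFORM:-, EMIT:-] out:P1(v=0); in:-
Tick 6: [PARSE:P3(v=3,ok=F), VALIDATE:-, TRANSFORM:P2(v=0,ok=F), EMIT:-] out:-; in:P3
Tick 7: [PARSE:P4(v=6,ok=F), VALIDATE:P3(v=3,ok=T), TRANSFORM:-, EMIT:P2(v=0,ok=F)] out:-; in:P4
Emitted by tick 7: ['P1']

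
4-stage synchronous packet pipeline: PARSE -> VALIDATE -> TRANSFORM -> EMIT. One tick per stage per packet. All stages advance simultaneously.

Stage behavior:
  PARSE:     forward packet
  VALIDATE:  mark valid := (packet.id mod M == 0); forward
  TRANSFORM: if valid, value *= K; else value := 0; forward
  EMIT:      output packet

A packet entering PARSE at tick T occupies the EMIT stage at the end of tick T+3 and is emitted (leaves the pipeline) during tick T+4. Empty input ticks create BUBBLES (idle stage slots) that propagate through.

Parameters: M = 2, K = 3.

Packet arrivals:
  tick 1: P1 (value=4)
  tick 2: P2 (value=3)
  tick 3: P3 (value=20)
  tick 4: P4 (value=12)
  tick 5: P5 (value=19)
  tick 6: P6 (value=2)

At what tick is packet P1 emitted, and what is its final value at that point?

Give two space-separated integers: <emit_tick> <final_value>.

Answer: 5 0

Derivation:
Tick 1: [PARSE:P1(v=4,ok=F), VALIDATE:-, TRANSFORM:-, EMIT:-] out:-; in:P1
Tick 2: [PARSE:P2(v=3,ok=F), VALIDATE:P1(v=4,ok=F), TRANSFORM:-, EMIT:-] out:-; in:P2
Tick 3: [PARSE:P3(v=20,ok=F), VALIDATE:P2(v=3,ok=T), TRANSFORM:P1(v=0,ok=F), EMIT:-] out:-; in:P3
Tick 4: [PARSE:P4(v=12,ok=F), VALIDATE:P3(v=20,ok=F), TRANSFORM:P2(v=9,ok=T), EMIT:P1(v=0,ok=F)] out:-; in:P4
Tick 5: [PARSE:P5(v=19,ok=F), VALIDATE:P4(v=12,ok=T), TRANSFORM:P3(v=0,ok=F), EMIT:P2(v=9,ok=T)] out:P1(v=0); in:P5
Tick 6: [PARSE:P6(v=2,ok=F), VALIDATE:P5(v=19,ok=F), TRANSFORM:P4(v=36,ok=T), EMIT:P3(v=0,ok=F)] out:P2(v=9); in:P6
Tick 7: [PARSE:-, VALIDATE:P6(v=2,ok=T), TRANSFORM:P5(v=0,ok=F), EMIT:P4(v=36,ok=T)] out:P3(v=0); in:-
Tick 8: [PARSE:-, VALIDATE:-, TRANSFORM:P6(v=6,ok=T), EMIT:P5(v=0,ok=F)] out:P4(v=36); in:-
Tick 9: [PARSE:-, VALIDATE:-, TRANSFORM:-, EMIT:P6(v=6,ok=T)] out:P5(v=0); in:-
Tick 10: [PARSE:-, VALIDATE:-, TRANSFORM:-, EMIT:-] out:P6(v=6); in:-
P1: arrives tick 1, valid=False (id=1, id%2=1), emit tick 5, final value 0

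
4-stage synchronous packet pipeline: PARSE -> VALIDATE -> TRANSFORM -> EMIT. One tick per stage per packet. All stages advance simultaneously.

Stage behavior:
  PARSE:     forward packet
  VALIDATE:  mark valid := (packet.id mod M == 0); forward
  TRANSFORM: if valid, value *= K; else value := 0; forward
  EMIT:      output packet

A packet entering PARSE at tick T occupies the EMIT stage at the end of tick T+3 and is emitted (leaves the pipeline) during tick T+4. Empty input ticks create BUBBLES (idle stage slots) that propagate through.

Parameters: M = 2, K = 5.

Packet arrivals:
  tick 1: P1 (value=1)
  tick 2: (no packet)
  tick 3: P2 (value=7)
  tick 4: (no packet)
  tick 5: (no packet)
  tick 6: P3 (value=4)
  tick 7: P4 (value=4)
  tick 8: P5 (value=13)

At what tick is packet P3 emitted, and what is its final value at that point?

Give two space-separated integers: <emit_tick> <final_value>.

Tick 1: [PARSE:P1(v=1,ok=F), VALIDATE:-, TRANSFORM:-, EMIT:-] out:-; in:P1
Tick 2: [PARSE:-, VALIDATE:P1(v=1,ok=F), TRANSFORM:-, EMIT:-] out:-; in:-
Tick 3: [PARSE:P2(v=7,ok=F), VALIDATE:-, TRANSFORM:P1(v=0,ok=F), EMIT:-] out:-; in:P2
Tick 4: [PARSE:-, VALIDATE:P2(v=7,ok=T), TRANSFORM:-, EMIT:P1(v=0,ok=F)] out:-; in:-
Tick 5: [PARSE:-, VALIDATE:-, TRANSFORM:P2(v=35,ok=T), EMIT:-] out:P1(v=0); in:-
Tick 6: [PARSE:P3(v=4,ok=F), VALIDATE:-, TRANSFORM:-, EMIT:P2(v=35,ok=T)] out:-; in:P3
Tick 7: [PARSE:P4(v=4,ok=F), VALIDATE:P3(v=4,ok=F), TRANSFORM:-, EMIT:-] out:P2(v=35); in:P4
Tick 8: [PARSE:P5(v=13,ok=F), VALIDATE:P4(v=4,ok=T), TRANSFORM:P3(v=0,ok=F), EMIT:-] out:-; in:P5
Tick 9: [PARSE:-, VALIDATE:P5(v=13,ok=F), TRANSFORM:P4(v=20,ok=T), EMIT:P3(v=0,ok=F)] out:-; in:-
Tick 10: [PARSE:-, VALIDATE:-, TRANSFORM:P5(v=0,ok=F), EMIT:P4(v=20,ok=T)] out:P3(v=0); in:-
Tick 11: [PARSE:-, VALIDATE:-, TRANSFORM:-, EMIT:P5(v=0,ok=F)] out:P4(v=20); in:-
Tick 12: [PARSE:-, VALIDATE:-, TRANSFORM:-, EMIT:-] out:P5(v=0); in:-
P3: arrives tick 6, valid=False (id=3, id%2=1), emit tick 10, final value 0

Answer: 10 0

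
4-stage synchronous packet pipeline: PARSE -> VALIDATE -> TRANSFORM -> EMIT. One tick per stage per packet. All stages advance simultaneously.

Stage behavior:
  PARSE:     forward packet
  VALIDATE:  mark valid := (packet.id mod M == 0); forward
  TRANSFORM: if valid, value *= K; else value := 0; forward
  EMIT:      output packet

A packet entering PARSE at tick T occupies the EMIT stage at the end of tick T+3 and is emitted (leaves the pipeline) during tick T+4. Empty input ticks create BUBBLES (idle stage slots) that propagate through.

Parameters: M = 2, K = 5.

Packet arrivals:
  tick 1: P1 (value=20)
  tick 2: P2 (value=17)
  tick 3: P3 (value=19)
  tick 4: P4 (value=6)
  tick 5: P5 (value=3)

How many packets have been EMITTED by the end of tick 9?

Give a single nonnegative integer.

Tick 1: [PARSE:P1(v=20,ok=F), VALIDATE:-, TRANSFORM:-, EMIT:-] out:-; in:P1
Tick 2: [PARSE:P2(v=17,ok=F), VALIDATE:P1(v=20,ok=F), TRANSFORM:-, EMIT:-] out:-; in:P2
Tick 3: [PARSE:P3(v=19,ok=F), VALIDATE:P2(v=17,ok=T), TRANSFORM:P1(v=0,ok=F), EMIT:-] out:-; in:P3
Tick 4: [PARSE:P4(v=6,ok=F), VALIDATE:P3(v=19,ok=F), TRANSFORM:P2(v=85,ok=T), EMIT:P1(v=0,ok=F)] out:-; in:P4
Tick 5: [PARSE:P5(v=3,ok=F), VALIDATE:P4(v=6,ok=T), TRANSFORM:P3(v=0,ok=F), EMIT:P2(v=85,ok=T)] out:P1(v=0); in:P5
Tick 6: [PARSE:-, VALIDATE:P5(v=3,ok=F), TRANSFORM:P4(v=30,ok=T), EMIT:P3(v=0,ok=F)] out:P2(v=85); in:-
Tick 7: [PARSE:-, VALIDATE:-, TRANSFORM:P5(v=0,ok=F), EMIT:P4(v=30,ok=T)] out:P3(v=0); in:-
Tick 8: [PARSE:-, VALIDATE:-, TRANSFORM:-, EMIT:P5(v=0,ok=F)] out:P4(v=30); in:-
Tick 9: [PARSE:-, VALIDATE:-, TRANSFORM:-, EMIT:-] out:P5(v=0); in:-
Emitted by tick 9: ['P1', 'P2', 'P3', 'P4', 'P5']

Answer: 5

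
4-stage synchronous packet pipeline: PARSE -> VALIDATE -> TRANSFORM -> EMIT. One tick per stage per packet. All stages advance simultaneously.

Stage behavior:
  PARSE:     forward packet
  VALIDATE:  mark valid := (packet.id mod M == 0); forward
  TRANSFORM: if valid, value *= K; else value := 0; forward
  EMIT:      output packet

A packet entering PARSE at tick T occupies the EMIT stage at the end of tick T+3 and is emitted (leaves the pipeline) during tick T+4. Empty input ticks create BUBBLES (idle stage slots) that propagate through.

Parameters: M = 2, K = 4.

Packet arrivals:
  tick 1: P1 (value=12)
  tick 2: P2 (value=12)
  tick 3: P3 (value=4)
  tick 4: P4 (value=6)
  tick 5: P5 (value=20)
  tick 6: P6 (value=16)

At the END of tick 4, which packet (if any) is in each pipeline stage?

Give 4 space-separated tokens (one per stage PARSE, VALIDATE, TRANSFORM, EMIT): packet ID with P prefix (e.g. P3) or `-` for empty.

Answer: P4 P3 P2 P1

Derivation:
Tick 1: [PARSE:P1(v=12,ok=F), VALIDATE:-, TRANSFORM:-, EMIT:-] out:-; in:P1
Tick 2: [PARSE:P2(v=12,ok=F), VALIDATE:P1(v=12,ok=F), TRANSFORM:-, EMIT:-] out:-; in:P2
Tick 3: [PARSE:P3(v=4,ok=F), VALIDATE:P2(v=12,ok=T), TRANSFORM:P1(v=0,ok=F), EMIT:-] out:-; in:P3
Tick 4: [PARSE:P4(v=6,ok=F), VALIDATE:P3(v=4,ok=F), TRANSFORM:P2(v=48,ok=T), EMIT:P1(v=0,ok=F)] out:-; in:P4
At end of tick 4: ['P4', 'P3', 'P2', 'P1']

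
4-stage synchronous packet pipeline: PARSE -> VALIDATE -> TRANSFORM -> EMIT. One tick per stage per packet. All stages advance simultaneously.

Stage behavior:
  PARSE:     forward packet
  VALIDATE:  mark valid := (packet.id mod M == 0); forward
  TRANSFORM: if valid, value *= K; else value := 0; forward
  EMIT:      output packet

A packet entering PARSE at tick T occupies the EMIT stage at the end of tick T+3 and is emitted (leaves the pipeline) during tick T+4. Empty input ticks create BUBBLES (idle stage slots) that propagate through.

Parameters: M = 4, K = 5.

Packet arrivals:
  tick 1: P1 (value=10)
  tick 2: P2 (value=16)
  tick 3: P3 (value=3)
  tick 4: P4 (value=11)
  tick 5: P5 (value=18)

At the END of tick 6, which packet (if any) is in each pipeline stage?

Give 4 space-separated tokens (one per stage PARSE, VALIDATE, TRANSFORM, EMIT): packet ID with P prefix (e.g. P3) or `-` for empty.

Tick 1: [PARSE:P1(v=10,ok=F), VALIDATE:-, TRANSFORM:-, EMIT:-] out:-; in:P1
Tick 2: [PARSE:P2(v=16,ok=F), VALIDATE:P1(v=10,ok=F), TRANSFORM:-, EMIT:-] out:-; in:P2
Tick 3: [PARSE:P3(v=3,ok=F), VALIDATE:P2(v=16,ok=F), TRANSFORM:P1(v=0,ok=F), EMIT:-] out:-; in:P3
Tick 4: [PARSE:P4(v=11,ok=F), VALIDATE:P3(v=3,ok=F), TRANSFORM:P2(v=0,ok=F), EMIT:P1(v=0,ok=F)] out:-; in:P4
Tick 5: [PARSE:P5(v=18,ok=F), VALIDATE:P4(v=11,ok=T), TRANSFORM:P3(v=0,ok=F), EMIT:P2(v=0,ok=F)] out:P1(v=0); in:P5
Tick 6: [PARSE:-, VALIDATE:P5(v=18,ok=F), TRANSFORM:P4(v=55,ok=T), EMIT:P3(v=0,ok=F)] out:P2(v=0); in:-
At end of tick 6: ['-', 'P5', 'P4', 'P3']

Answer: - P5 P4 P3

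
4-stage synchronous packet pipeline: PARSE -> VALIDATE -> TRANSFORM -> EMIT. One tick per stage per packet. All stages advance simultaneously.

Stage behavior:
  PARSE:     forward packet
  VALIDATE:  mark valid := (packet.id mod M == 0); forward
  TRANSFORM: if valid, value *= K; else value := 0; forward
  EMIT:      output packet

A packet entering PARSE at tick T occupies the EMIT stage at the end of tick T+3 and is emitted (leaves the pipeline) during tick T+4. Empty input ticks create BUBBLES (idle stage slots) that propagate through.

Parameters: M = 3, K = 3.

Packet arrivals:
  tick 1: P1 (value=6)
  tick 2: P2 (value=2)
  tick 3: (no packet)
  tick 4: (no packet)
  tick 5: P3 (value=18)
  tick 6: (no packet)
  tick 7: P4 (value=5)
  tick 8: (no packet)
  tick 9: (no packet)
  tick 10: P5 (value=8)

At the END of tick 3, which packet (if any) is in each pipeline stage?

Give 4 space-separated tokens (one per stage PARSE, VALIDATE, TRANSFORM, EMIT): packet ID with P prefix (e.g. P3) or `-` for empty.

Answer: - P2 P1 -

Derivation:
Tick 1: [PARSE:P1(v=6,ok=F), VALIDATE:-, TRANSFORM:-, EMIT:-] out:-; in:P1
Tick 2: [PARSE:P2(v=2,ok=F), VALIDATE:P1(v=6,ok=F), TRANSFORM:-, EMIT:-] out:-; in:P2
Tick 3: [PARSE:-, VALIDATE:P2(v=2,ok=F), TRANSFORM:P1(v=0,ok=F), EMIT:-] out:-; in:-
At end of tick 3: ['-', 'P2', 'P1', '-']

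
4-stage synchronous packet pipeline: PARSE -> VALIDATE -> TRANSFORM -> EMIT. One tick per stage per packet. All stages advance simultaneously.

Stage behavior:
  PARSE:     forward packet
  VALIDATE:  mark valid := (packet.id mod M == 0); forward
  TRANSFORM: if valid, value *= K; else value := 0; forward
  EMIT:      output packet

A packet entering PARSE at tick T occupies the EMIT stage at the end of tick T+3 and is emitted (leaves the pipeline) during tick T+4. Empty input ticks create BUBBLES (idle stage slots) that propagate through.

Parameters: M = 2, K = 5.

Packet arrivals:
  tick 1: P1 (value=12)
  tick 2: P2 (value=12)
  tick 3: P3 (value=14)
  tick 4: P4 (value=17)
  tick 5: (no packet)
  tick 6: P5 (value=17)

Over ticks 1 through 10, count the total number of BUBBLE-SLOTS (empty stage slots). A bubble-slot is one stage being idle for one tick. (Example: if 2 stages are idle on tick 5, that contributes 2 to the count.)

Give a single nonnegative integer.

Tick 1: [PARSE:P1(v=12,ok=F), VALIDATE:-, TRANSFORM:-, EMIT:-] out:-; bubbles=3
Tick 2: [PARSE:P2(v=12,ok=F), VALIDATE:P1(v=12,ok=F), TRANSFORM:-, EMIT:-] out:-; bubbles=2
Tick 3: [PARSE:P3(v=14,ok=F), VALIDATE:P2(v=12,ok=T), TRANSFORM:P1(v=0,ok=F), EMIT:-] out:-; bubbles=1
Tick 4: [PARSE:P4(v=17,ok=F), VALIDATE:P3(v=14,ok=F), TRANSFORM:P2(v=60,ok=T), EMIT:P1(v=0,ok=F)] out:-; bubbles=0
Tick 5: [PARSE:-, VALIDATE:P4(v=17,ok=T), TRANSFORM:P3(v=0,ok=F), EMIT:P2(v=60,ok=T)] out:P1(v=0); bubbles=1
Tick 6: [PARSE:P5(v=17,ok=F), VALIDATE:-, TRANSFORM:P4(v=85,ok=T), EMIT:P3(v=0,ok=F)] out:P2(v=60); bubbles=1
Tick 7: [PARSE:-, VALIDATE:P5(v=17,ok=F), TRANSFORM:-, EMIT:P4(v=85,ok=T)] out:P3(v=0); bubbles=2
Tick 8: [PARSE:-, VALIDATE:-, TRANSFORM:P5(v=0,ok=F), EMIT:-] out:P4(v=85); bubbles=3
Tick 9: [PARSE:-, VALIDATE:-, TRANSFORM:-, EMIT:P5(v=0,ok=F)] out:-; bubbles=3
Tick 10: [PARSE:-, VALIDATE:-, TRANSFORM:-, EMIT:-] out:P5(v=0); bubbles=4
Total bubble-slots: 20

Answer: 20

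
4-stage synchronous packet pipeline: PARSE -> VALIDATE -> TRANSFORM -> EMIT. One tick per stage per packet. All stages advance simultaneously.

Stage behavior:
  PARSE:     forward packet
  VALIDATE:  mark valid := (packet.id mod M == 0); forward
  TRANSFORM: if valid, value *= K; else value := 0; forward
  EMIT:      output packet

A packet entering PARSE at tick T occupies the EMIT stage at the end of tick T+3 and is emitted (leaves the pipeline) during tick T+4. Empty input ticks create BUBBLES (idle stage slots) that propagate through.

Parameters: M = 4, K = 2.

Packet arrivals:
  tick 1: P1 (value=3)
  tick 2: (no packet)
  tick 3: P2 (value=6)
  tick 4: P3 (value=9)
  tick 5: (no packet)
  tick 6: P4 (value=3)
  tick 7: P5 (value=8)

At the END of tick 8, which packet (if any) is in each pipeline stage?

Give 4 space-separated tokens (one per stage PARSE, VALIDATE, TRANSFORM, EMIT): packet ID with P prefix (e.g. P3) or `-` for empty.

Answer: - P5 P4 -

Derivation:
Tick 1: [PARSE:P1(v=3,ok=F), VALIDATE:-, TRANSFORM:-, EMIT:-] out:-; in:P1
Tick 2: [PARSE:-, VALIDATE:P1(v=3,ok=F), TRANSFORM:-, EMIT:-] out:-; in:-
Tick 3: [PARSE:P2(v=6,ok=F), VALIDATE:-, TRANSFORM:P1(v=0,ok=F), EMIT:-] out:-; in:P2
Tick 4: [PARSE:P3(v=9,ok=F), VALIDATE:P2(v=6,ok=F), TRANSFORM:-, EMIT:P1(v=0,ok=F)] out:-; in:P3
Tick 5: [PARSE:-, VALIDATE:P3(v=9,ok=F), TRANSFORM:P2(v=0,ok=F), EMIT:-] out:P1(v=0); in:-
Tick 6: [PARSE:P4(v=3,ok=F), VALIDATE:-, TRANSFORM:P3(v=0,ok=F), EMIT:P2(v=0,ok=F)] out:-; in:P4
Tick 7: [PARSE:P5(v=8,ok=F), VALIDATE:P4(v=3,ok=T), TRANSFORM:-, EMIT:P3(v=0,ok=F)] out:P2(v=0); in:P5
Tick 8: [PARSE:-, VALIDATE:P5(v=8,ok=F), TRANSFORM:P4(v=6,ok=T), EMIT:-] out:P3(v=0); in:-
At end of tick 8: ['-', 'P5', 'P4', '-']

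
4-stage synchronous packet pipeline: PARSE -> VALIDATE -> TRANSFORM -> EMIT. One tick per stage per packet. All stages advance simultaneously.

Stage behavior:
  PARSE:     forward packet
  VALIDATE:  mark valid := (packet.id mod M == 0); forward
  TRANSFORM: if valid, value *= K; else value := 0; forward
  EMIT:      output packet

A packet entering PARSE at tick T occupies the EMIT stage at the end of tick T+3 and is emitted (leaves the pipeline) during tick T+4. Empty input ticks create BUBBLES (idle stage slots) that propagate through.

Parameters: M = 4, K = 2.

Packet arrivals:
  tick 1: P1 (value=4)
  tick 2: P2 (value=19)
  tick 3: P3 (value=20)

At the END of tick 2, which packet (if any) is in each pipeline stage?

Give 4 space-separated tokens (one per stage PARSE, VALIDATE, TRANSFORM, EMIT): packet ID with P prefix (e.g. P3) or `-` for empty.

Tick 1: [PARSE:P1(v=4,ok=F), VALIDATE:-, TRANSFORM:-, EMIT:-] out:-; in:P1
Tick 2: [PARSE:P2(v=19,ok=F), VALIDATE:P1(v=4,ok=F), TRANSFORM:-, EMIT:-] out:-; in:P2
At end of tick 2: ['P2', 'P1', '-', '-']

Answer: P2 P1 - -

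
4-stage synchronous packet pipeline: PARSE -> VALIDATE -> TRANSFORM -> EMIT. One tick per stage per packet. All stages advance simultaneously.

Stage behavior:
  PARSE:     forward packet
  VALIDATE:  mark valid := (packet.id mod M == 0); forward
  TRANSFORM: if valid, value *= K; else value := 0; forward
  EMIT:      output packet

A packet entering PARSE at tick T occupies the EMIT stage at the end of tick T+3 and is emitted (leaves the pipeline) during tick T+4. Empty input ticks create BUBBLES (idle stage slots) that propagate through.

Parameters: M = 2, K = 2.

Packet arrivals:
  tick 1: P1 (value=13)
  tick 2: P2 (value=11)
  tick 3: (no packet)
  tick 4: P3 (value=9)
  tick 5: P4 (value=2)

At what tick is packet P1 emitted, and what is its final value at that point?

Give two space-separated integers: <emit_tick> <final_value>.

Tick 1: [PARSE:P1(v=13,ok=F), VALIDATE:-, TRANSFORM:-, EMIT:-] out:-; in:P1
Tick 2: [PARSE:P2(v=11,ok=F), VALIDATE:P1(v=13,ok=F), TRANSFORM:-, EMIT:-] out:-; in:P2
Tick 3: [PARSE:-, VALIDATE:P2(v=11,ok=T), TRANSFORM:P1(v=0,ok=F), EMIT:-] out:-; in:-
Tick 4: [PARSE:P3(v=9,ok=F), VALIDATE:-, TRANSFORM:P2(v=22,ok=T), EMIT:P1(v=0,ok=F)] out:-; in:P3
Tick 5: [PARSE:P4(v=2,ok=F), VALIDATE:P3(v=9,ok=F), TRANSFORM:-, EMIT:P2(v=22,ok=T)] out:P1(v=0); in:P4
Tick 6: [PARSE:-, VALIDATE:P4(v=2,ok=T), TRANSFORM:P3(v=0,ok=F), EMIT:-] out:P2(v=22); in:-
Tick 7: [PARSE:-, VALIDATE:-, TRANSFORM:P4(v=4,ok=T), EMIT:P3(v=0,ok=F)] out:-; in:-
Tick 8: [PARSE:-, VALIDATE:-, TRANSFORM:-, EMIT:P4(v=4,ok=T)] out:P3(v=0); in:-
Tick 9: [PARSE:-, VALIDATE:-, TRANSFORM:-, EMIT:-] out:P4(v=4); in:-
P1: arrives tick 1, valid=False (id=1, id%2=1), emit tick 5, final value 0

Answer: 5 0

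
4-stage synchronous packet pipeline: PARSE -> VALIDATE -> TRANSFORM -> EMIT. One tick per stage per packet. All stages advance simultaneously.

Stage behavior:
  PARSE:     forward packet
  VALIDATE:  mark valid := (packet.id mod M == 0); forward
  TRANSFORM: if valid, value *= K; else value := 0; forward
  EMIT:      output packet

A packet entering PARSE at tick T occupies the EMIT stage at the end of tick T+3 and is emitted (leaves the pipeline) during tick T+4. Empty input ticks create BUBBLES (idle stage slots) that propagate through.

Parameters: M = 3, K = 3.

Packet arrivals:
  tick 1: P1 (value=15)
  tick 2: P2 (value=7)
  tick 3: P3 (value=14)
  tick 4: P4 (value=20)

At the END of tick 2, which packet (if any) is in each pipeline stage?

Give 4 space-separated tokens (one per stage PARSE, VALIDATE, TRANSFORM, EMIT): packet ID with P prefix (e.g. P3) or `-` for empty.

Tick 1: [PARSE:P1(v=15,ok=F), VALIDATE:-, TRANSFORM:-, EMIT:-] out:-; in:P1
Tick 2: [PARSE:P2(v=7,ok=F), VALIDATE:P1(v=15,ok=F), TRANSFORM:-, EMIT:-] out:-; in:P2
At end of tick 2: ['P2', 'P1', '-', '-']

Answer: P2 P1 - -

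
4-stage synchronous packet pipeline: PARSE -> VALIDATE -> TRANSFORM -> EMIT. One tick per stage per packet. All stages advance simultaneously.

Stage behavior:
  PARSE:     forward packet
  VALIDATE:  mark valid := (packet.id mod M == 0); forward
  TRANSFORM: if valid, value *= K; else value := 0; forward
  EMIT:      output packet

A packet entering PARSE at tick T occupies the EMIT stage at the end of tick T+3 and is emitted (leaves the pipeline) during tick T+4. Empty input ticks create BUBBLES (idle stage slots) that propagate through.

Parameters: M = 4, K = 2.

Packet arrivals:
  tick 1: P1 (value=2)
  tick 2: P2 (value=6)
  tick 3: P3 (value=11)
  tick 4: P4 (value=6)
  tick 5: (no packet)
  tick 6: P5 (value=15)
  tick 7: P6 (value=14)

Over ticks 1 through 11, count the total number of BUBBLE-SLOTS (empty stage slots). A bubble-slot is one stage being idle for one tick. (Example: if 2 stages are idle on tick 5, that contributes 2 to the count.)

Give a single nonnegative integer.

Tick 1: [PARSE:P1(v=2,ok=F), VALIDATE:-, TRANSFORM:-, EMIT:-] out:-; bubbles=3
Tick 2: [PARSE:P2(v=6,ok=F), VALIDATE:P1(v=2,ok=F), TRANSFORM:-, EMIT:-] out:-; bubbles=2
Tick 3: [PARSE:P3(v=11,ok=F), VALIDATE:P2(v=6,ok=F), TRANSFORM:P1(v=0,ok=F), EMIT:-] out:-; bubbles=1
Tick 4: [PARSE:P4(v=6,ok=F), VALIDATE:P3(v=11,ok=F), TRANSFORM:P2(v=0,ok=F), EMIT:P1(v=0,ok=F)] out:-; bubbles=0
Tick 5: [PARSE:-, VALIDATE:P4(v=6,ok=T), TRANSFORM:P3(v=0,ok=F), EMIT:P2(v=0,ok=F)] out:P1(v=0); bubbles=1
Tick 6: [PARSE:P5(v=15,ok=F), VALIDATE:-, TRANSFORM:P4(v=12,ok=T), EMIT:P3(v=0,ok=F)] out:P2(v=0); bubbles=1
Tick 7: [PARSE:P6(v=14,ok=F), VALIDATE:P5(v=15,ok=F), TRANSFORM:-, EMIT:P4(v=12,ok=T)] out:P3(v=0); bubbles=1
Tick 8: [PARSE:-, VALIDATE:P6(v=14,ok=F), TRANSFORM:P5(v=0,ok=F), EMIT:-] out:P4(v=12); bubbles=2
Tick 9: [PARSE:-, VALIDATE:-, TRANSFORM:P6(v=0,ok=F), EMIT:P5(v=0,ok=F)] out:-; bubbles=2
Tick 10: [PARSE:-, VALIDATE:-, TRANSFORM:-, EMIT:P6(v=0,ok=F)] out:P5(v=0); bubbles=3
Tick 11: [PARSE:-, VALIDATE:-, TRANSFORM:-, EMIT:-] out:P6(v=0); bubbles=4
Total bubble-slots: 20

Answer: 20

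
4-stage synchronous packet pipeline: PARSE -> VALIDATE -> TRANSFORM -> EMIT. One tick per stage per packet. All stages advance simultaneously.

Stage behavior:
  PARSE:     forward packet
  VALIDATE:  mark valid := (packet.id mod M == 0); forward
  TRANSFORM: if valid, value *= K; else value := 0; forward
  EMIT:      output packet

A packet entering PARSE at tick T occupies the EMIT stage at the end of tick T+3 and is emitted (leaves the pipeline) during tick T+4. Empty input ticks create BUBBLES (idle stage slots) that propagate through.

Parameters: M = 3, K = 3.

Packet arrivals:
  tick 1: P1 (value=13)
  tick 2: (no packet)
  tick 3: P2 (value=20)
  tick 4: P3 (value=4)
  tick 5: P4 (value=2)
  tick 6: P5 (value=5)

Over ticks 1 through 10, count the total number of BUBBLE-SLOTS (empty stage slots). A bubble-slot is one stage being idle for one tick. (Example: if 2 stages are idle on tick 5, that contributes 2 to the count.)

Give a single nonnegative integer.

Tick 1: [PARSE:P1(v=13,ok=F), VALIDATE:-, TRANSFORM:-, EMIT:-] out:-; bubbles=3
Tick 2: [PARSE:-, VALIDATE:P1(v=13,ok=F), TRANSFORM:-, EMIT:-] out:-; bubbles=3
Tick 3: [PARSE:P2(v=20,ok=F), VALIDATE:-, TRANSFORM:P1(v=0,ok=F), EMIT:-] out:-; bubbles=2
Tick 4: [PARSE:P3(v=4,ok=F), VALIDATE:P2(v=20,ok=F), TRANSFORM:-, EMIT:P1(v=0,ok=F)] out:-; bubbles=1
Tick 5: [PARSE:P4(v=2,ok=F), VALIDATE:P3(v=4,ok=T), TRANSFORM:P2(v=0,ok=F), EMIT:-] out:P1(v=0); bubbles=1
Tick 6: [PARSE:P5(v=5,ok=F), VALIDATE:P4(v=2,ok=F), TRANSFORM:P3(v=12,ok=T), EMIT:P2(v=0,ok=F)] out:-; bubbles=0
Tick 7: [PARSE:-, VALIDATE:P5(v=5,ok=F), TRANSFORM:P4(v=0,ok=F), EMIT:P3(v=12,ok=T)] out:P2(v=0); bubbles=1
Tick 8: [PARSE:-, VALIDATE:-, TRANSFORM:P5(v=0,ok=F), EMIT:P4(v=0,ok=F)] out:P3(v=12); bubbles=2
Tick 9: [PARSE:-, VALIDATE:-, TRANSFORM:-, EMIT:P5(v=0,ok=F)] out:P4(v=0); bubbles=3
Tick 10: [PARSE:-, VALIDATE:-, TRANSFORM:-, EMIT:-] out:P5(v=0); bubbles=4
Total bubble-slots: 20

Answer: 20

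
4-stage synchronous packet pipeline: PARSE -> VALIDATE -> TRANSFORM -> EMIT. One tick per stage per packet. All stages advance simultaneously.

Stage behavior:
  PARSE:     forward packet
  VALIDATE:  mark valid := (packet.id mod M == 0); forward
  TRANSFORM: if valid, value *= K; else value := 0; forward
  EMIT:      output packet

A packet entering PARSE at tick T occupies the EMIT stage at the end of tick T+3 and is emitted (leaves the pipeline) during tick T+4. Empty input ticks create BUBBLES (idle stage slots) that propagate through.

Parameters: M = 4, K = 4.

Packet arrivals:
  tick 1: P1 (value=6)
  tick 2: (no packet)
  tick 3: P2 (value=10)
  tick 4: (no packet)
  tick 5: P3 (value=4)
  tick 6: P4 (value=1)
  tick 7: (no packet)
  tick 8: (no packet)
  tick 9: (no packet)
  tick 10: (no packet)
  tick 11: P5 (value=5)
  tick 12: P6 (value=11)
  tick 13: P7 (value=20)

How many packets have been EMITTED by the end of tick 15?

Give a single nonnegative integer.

Answer: 5

Derivation:
Tick 1: [PARSE:P1(v=6,ok=F), VALIDATE:-, TRANSFORM:-, EMIT:-] out:-; in:P1
Tick 2: [PARSE:-, VALIDATE:P1(v=6,ok=F), TRANSFORM:-, EMIT:-] out:-; in:-
Tick 3: [PARSE:P2(v=10,ok=F), VALIDATE:-, TRANSFORM:P1(v=0,ok=F), EMIT:-] out:-; in:P2
Tick 4: [PARSE:-, VALIDATE:P2(v=10,ok=F), TRANSFORM:-, EMIT:P1(v=0,ok=F)] out:-; in:-
Tick 5: [PARSE:P3(v=4,ok=F), VALIDATE:-, TRANSFORM:P2(v=0,ok=F), EMIT:-] out:P1(v=0); in:P3
Tick 6: [PARSE:P4(v=1,ok=F), VALIDATE:P3(v=4,ok=F), TRANSFORM:-, EMIT:P2(v=0,ok=F)] out:-; in:P4
Tick 7: [PARSE:-, VALIDATE:P4(v=1,ok=T), TRANSFORM:P3(v=0,ok=F), EMIT:-] out:P2(v=0); in:-
Tick 8: [PARSE:-, VALIDATE:-, TRANSFORM:P4(v=4,ok=T), EMIT:P3(v=0,ok=F)] out:-; in:-
Tick 9: [PARSE:-, VALIDATE:-, TRANSFORM:-, EMIT:P4(v=4,ok=T)] out:P3(v=0); in:-
Tick 10: [PARSE:-, VALIDATE:-, TRANSFORM:-, EMIT:-] out:P4(v=4); in:-
Tick 11: [PARSE:P5(v=5,ok=F), VALIDATE:-, TRANSFORM:-, EMIT:-] out:-; in:P5
Tick 12: [PARSE:P6(v=11,ok=F), VALIDATE:P5(v=5,ok=F), TRANSFORM:-, EMIT:-] out:-; in:P6
Tick 13: [PARSE:P7(v=20,ok=F), VALIDATE:P6(v=11,ok=F), TRANSFORM:P5(v=0,ok=F), EMIT:-] out:-; in:P7
Tick 14: [PARSE:-, VALIDATE:P7(v=20,ok=F), TRANSFORM:P6(v=0,ok=F), EMIT:P5(v=0,ok=F)] out:-; in:-
Tick 15: [PARSE:-, VALIDATE:-, TRANSFORM:P7(v=0,ok=F), EMIT:P6(v=0,ok=F)] out:P5(v=0); in:-
Emitted by tick 15: ['P1', 'P2', 'P3', 'P4', 'P5']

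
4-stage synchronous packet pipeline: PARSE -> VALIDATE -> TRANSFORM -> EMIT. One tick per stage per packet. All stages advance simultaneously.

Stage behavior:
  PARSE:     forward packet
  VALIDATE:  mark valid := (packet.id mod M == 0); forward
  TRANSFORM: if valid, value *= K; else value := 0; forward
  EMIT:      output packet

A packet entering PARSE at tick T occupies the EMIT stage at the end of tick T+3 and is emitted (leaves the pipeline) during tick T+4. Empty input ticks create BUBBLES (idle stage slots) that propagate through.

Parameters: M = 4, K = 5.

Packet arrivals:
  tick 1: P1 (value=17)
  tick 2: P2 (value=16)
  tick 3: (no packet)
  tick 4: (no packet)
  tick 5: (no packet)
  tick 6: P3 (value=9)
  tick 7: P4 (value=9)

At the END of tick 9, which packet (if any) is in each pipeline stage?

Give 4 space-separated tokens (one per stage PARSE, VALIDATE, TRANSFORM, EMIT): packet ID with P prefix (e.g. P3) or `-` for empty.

Answer: - - P4 P3

Derivation:
Tick 1: [PARSE:P1(v=17,ok=F), VALIDATE:-, TRANSFORM:-, EMIT:-] out:-; in:P1
Tick 2: [PARSE:P2(v=16,ok=F), VALIDATE:P1(v=17,ok=F), TRANSFORM:-, EMIT:-] out:-; in:P2
Tick 3: [PARSE:-, VALIDATE:P2(v=16,ok=F), TRANSFORM:P1(v=0,ok=F), EMIT:-] out:-; in:-
Tick 4: [PARSE:-, VALIDATE:-, TRANSFORM:P2(v=0,ok=F), EMIT:P1(v=0,ok=F)] out:-; in:-
Tick 5: [PARSE:-, VALIDATE:-, TRANSFORM:-, EMIT:P2(v=0,ok=F)] out:P1(v=0); in:-
Tick 6: [PARSE:P3(v=9,ok=F), VALIDATE:-, TRANSFORM:-, EMIT:-] out:P2(v=0); in:P3
Tick 7: [PARSE:P4(v=9,ok=F), VALIDATE:P3(v=9,ok=F), TRANSFORM:-, EMIT:-] out:-; in:P4
Tick 8: [PARSE:-, VALIDATE:P4(v=9,ok=T), TRANSFORM:P3(v=0,ok=F), EMIT:-] out:-; in:-
Tick 9: [PARSE:-, VALIDATE:-, TRANSFORM:P4(v=45,ok=T), EMIT:P3(v=0,ok=F)] out:-; in:-
At end of tick 9: ['-', '-', 'P4', 'P3']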